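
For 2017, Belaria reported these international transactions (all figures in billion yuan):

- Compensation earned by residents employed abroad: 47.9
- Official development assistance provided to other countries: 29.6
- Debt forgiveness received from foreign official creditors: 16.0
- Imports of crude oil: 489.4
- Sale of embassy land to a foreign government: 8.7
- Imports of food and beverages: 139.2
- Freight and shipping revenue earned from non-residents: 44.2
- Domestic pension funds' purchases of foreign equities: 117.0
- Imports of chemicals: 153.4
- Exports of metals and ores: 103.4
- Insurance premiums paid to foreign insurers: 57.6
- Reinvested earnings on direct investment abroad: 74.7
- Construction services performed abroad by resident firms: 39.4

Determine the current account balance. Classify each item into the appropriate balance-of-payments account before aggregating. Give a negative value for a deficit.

-559.6

Goods: -489.4 - 153.4 - 139.2 + 103.4 = -678.6
Services: 44.2 - 57.6 + 39.4 = 26.0
Primary income: 47.9 + 74.7 = 122.6
Secondary income: -29.6
Current account = (-678.6) + 26.0 + 122.6 + (-29.6) = -559.6
(Excluded from the current account — capital account: debt forgiveness received from foreign official creditors 16.0, sale of embassy land to a foreign government 8.7; financial account: domestic pension funds' purchases of foreign equities 117.0.)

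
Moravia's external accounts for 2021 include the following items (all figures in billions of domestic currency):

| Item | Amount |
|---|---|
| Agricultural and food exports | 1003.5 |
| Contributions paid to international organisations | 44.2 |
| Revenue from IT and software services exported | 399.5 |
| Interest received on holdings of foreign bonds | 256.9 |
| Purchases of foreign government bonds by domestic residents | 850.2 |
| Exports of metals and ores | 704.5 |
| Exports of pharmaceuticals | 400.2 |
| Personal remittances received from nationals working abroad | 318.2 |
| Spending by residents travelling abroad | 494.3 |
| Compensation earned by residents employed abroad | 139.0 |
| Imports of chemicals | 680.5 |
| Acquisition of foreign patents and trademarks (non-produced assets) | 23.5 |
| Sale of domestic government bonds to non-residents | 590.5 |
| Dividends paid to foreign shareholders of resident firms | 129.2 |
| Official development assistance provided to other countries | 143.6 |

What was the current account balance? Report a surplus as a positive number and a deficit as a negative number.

1730.0

Goods: 704.5 - 680.5 + 400.2 + 1003.5 = 1427.7
Services: 399.5 - 494.3 = -94.8
Primary income: 139.0 + 256.9 - 129.2 = 266.7
Secondary income: -44.2 - 143.6 + 318.2 = 130.4
Current account = 1427.7 + (-94.8) + 266.7 + 130.4 = 1730.0
(Excluded from the current account — financial account: purchases of foreign government bonds by domestic residents 850.2, sale of domestic government bonds to non-residents 590.5; capital account: acquisition of foreign patents and trademarks (non-produced assets) 23.5.)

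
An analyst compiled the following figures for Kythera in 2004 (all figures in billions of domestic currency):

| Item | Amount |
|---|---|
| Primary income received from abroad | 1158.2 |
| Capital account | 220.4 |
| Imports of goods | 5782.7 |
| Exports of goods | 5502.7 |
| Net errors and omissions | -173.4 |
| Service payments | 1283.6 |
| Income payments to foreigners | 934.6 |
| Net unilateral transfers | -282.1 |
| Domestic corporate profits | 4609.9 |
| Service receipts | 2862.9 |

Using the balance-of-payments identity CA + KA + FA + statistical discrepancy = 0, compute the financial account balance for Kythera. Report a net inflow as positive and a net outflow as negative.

Goods balance = 5502.7 - 5782.7 = -280.0
Services balance = 2862.9 - 1283.6 = 1579.3
Trade balance (goods + services) = -280.0 + 1579.3 = 1299.3
Net primary income = 1158.2 - 934.6 = 223.6
Net secondary income = -282.1
Current account = 1299.3 + 223.6 + (-282.1) = 1240.8
Financial account = -(1240.8 + 220.4 + (-173.4)) = -1287.8

-1287.8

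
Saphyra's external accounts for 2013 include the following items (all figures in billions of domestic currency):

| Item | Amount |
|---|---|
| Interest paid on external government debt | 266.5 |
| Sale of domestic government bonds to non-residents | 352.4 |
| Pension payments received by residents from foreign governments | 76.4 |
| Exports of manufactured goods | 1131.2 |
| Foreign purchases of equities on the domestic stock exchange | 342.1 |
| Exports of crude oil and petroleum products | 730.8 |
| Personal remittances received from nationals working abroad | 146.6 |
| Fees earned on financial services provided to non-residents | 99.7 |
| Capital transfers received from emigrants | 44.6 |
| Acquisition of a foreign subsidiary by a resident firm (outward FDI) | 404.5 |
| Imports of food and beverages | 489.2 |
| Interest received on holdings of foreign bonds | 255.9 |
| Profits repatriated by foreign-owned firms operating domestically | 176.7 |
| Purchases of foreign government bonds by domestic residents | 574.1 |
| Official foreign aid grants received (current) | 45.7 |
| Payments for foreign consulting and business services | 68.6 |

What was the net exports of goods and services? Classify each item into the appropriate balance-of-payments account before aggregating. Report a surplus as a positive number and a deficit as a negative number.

Goods: 730.8 + 1131.2 - 489.2 = 1372.8
Services: 99.7 - 68.6 = 31.1
Trade balance = 1372.8 + 31.1 = 1403.9
(Excluded from the trade balance — primary income: interest paid on external government debt 266.5, interest received on holdings of foreign bonds 255.9, profits repatriated by foreign-owned firms operating domestically 176.7; financial account: sale of domestic government bonds to non-residents 352.4, foreign purchases of equities on the domestic stock exchange 342.1, acquisition of a foreign subsidiary by a resident firm (outward FDI) 404.5, purchases of foreign government bonds by domestic residents 574.1; secondary income: pension payments received by residents from foreign governments 76.4, personal remittances received from nationals working abroad 146.6, official foreign aid grants received (current) 45.7; capital account: capital transfers received from emigrants 44.6.)

1403.9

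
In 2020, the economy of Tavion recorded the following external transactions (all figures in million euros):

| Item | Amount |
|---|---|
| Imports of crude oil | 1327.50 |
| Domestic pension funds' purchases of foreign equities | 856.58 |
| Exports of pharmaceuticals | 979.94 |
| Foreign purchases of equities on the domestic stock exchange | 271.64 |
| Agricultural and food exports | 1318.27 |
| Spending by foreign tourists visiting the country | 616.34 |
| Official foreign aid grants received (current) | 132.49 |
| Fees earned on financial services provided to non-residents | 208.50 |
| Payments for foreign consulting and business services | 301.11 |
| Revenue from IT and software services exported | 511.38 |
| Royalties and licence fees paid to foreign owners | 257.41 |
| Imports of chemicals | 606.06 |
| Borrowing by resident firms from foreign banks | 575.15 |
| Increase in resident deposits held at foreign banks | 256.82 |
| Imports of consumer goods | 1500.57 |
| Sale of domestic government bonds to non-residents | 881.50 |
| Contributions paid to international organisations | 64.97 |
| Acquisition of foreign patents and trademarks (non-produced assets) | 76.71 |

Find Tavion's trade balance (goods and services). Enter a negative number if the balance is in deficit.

-358.22

Goods: -606.06 + 979.94 - 1500.57 + 1318.27 - 1327.50 = -1135.92
Services: 616.34 + 208.50 - 301.11 - 257.41 + 511.38 = 777.70
Trade balance = -1135.92 + 777.70 = -358.22
(Excluded from the trade balance — financial account: domestic pension funds' purchases of foreign equities 856.58, foreign purchases of equities on the domestic stock exchange 271.64, borrowing by resident firms from foreign banks 575.15, increase in resident deposits held at foreign banks 256.82, sale of domestic government bonds to non-residents 881.50; secondary income: official foreign aid grants received (current) 132.49, contributions paid to international organisations 64.97; capital account: acquisition of foreign patents and trademarks (non-produced assets) 76.71.)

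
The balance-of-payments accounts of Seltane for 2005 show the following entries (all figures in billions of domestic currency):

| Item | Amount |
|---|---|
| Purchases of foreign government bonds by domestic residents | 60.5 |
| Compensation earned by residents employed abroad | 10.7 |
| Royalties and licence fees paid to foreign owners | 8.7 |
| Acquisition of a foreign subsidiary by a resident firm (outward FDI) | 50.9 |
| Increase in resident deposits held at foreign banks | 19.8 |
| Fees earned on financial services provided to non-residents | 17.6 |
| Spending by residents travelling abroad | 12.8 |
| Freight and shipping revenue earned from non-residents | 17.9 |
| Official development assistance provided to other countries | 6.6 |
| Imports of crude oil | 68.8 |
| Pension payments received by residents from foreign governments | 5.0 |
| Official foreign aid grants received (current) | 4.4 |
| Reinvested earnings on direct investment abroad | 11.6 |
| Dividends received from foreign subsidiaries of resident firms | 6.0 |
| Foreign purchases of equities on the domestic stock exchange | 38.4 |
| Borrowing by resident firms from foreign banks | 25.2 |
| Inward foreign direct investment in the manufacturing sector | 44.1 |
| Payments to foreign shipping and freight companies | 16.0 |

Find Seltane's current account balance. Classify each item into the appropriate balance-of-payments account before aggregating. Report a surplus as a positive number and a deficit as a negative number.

Goods: -68.8
Services: 17.6 + 17.9 - 12.8 - 8.7 - 16.0 = -2.0
Primary income: 6.0 + 11.6 + 10.7 = 28.3
Secondary income: 5.0 - 6.6 + 4.4 = 2.8
Current account = (-68.8) + (-2.0) + 28.3 + 2.8 = -39.7
(Excluded from the current account — financial account: purchases of foreign government bonds by domestic residents 60.5, acquisition of a foreign subsidiary by a resident firm (outward FDI) 50.9, increase in resident deposits held at foreign banks 19.8, foreign purchases of equities on the domestic stock exchange 38.4, borrowing by resident firms from foreign banks 25.2, inward foreign direct investment in the manufacturing sector 44.1.)

-39.7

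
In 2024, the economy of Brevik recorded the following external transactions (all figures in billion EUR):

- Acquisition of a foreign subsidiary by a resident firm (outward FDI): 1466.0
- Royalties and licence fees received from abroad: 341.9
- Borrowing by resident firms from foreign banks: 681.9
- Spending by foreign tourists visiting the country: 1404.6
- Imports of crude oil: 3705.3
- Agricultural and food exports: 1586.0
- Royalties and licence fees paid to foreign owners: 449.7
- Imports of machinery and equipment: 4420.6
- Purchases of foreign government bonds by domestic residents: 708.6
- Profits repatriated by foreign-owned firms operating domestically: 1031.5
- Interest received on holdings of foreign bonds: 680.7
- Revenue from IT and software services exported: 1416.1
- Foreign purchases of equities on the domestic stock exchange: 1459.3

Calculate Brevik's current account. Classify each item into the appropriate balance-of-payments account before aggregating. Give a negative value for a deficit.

-4177.8

Goods: -3705.3 - 4420.6 + 1586.0 = -6539.9
Services: 341.9 + 1416.1 + 1404.6 - 449.7 = 2712.9
Primary income: 680.7 - 1031.5 = -350.8
Current account = (-6539.9) + 2712.9 + (-350.8) = -4177.8
(Excluded from the current account — financial account: acquisition of a foreign subsidiary by a resident firm (outward FDI) 1466.0, borrowing by resident firms from foreign banks 681.9, purchases of foreign government bonds by domestic residents 708.6, foreign purchases of equities on the domestic stock exchange 1459.3.)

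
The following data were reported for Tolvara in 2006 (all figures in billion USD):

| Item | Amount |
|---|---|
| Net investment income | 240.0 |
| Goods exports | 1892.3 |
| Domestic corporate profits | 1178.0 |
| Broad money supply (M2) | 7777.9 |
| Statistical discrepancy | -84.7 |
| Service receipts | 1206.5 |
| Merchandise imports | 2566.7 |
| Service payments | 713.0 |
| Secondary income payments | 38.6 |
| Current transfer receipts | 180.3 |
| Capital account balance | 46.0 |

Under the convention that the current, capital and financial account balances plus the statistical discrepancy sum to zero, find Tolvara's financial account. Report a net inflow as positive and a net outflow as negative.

-162.1

Goods balance = 1892.3 - 2566.7 = -674.4
Services balance = 1206.5 - 713.0 = 493.5
Trade balance (goods + services) = -674.4 + 493.5 = -180.9
Net primary income = 240.0
Net secondary income = 180.3 - 38.6 = 141.7
Current account = -180.9 + 240.0 + 141.7 = 200.8
Financial account = -(200.8 + 46.0 + (-84.7)) = -162.1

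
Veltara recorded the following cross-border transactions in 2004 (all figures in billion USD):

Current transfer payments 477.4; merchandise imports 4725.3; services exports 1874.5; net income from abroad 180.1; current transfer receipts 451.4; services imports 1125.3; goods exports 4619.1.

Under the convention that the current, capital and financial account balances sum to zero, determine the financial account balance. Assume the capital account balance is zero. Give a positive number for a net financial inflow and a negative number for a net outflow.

-797.1

Goods balance = 4619.1 - 4725.3 = -106.2
Services balance = 1874.5 - 1125.3 = 749.2
Trade balance (goods + services) = -106.2 + 749.2 = 643.0
Net primary income = 180.1
Net secondary income = 451.4 - 477.4 = -26.0
Current account = 643.0 + 180.1 + (-26.0) = 797.1
Financial account = -(797.1) = -797.1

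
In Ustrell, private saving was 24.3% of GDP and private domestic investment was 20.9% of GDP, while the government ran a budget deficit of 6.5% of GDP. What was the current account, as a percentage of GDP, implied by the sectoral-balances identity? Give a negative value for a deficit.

By the sectoral-balances identity, CA = (S_private - I) + (T - G).
Private balance = 24.3 - 20.9 = 3.4
Government balance (T - G) = -6.5
CA = 3.4 + (-6.5) = -3.1

-3.1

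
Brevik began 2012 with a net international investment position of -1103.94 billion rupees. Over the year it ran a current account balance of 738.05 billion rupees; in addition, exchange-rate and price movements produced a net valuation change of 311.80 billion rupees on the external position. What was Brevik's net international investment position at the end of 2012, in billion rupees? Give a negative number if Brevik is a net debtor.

-54.09

Change in NIIP = current account + net valuation change = 738.05 + 311.80 = 1049.85
End-of-year NIIP = -1103.94 + 1049.85 = -54.09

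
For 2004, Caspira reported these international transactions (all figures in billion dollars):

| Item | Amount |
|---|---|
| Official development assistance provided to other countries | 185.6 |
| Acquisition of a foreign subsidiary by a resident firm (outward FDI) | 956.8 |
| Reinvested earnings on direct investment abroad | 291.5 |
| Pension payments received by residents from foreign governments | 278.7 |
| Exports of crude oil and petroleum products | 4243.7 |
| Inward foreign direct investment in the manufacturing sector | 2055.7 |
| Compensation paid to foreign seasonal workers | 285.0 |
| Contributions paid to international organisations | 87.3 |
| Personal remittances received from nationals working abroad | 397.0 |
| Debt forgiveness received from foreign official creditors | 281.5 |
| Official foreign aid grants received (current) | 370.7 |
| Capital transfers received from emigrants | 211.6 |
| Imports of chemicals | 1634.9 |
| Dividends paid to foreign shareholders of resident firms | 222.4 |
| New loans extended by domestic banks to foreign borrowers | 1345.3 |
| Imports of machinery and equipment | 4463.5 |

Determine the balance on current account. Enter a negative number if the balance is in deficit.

-1297.1

Goods: 4243.7 - 4463.5 - 1634.9 = -1854.7
Primary income: 291.5 - 285.0 - 222.4 = -215.9
Secondary income: 278.7 + 397.0 - 185.6 - 87.3 + 370.7 = 773.5
Current account = (-1854.7) + (-215.9) + 773.5 = -1297.1
(Excluded from the current account — financial account: acquisition of a foreign subsidiary by a resident firm (outward FDI) 956.8, inward foreign direct investment in the manufacturing sector 2055.7, new loans extended by domestic banks to foreign borrowers 1345.3; capital account: debt forgiveness received from foreign official creditors 281.5, capital transfers received from emigrants 211.6.)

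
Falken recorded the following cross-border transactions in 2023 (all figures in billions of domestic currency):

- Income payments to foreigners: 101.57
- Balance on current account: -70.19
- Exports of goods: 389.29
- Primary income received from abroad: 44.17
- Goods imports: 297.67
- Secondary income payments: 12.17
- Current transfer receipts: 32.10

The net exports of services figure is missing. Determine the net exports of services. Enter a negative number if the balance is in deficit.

-124.34

Current account = goods balance + services balance + net primary income + net secondary income
Sum of the known components = 54.15
Net exports of services = CA - (known components) = -70.19 - 54.15 = -124.34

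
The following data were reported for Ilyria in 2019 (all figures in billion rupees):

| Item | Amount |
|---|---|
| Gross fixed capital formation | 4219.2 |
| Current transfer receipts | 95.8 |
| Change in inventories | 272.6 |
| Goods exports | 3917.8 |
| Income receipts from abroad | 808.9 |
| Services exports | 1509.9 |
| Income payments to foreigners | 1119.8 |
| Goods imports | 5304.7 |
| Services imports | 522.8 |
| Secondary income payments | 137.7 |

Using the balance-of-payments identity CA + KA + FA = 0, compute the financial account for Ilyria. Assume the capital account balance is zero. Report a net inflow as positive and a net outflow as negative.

752.6

Goods balance = 3917.8 - 5304.7 = -1386.9
Services balance = 1509.9 - 522.8 = 987.1
Trade balance (goods + services) = -1386.9 + 987.1 = -399.8
Net primary income = 808.9 - 1119.8 = -310.9
Net secondary income = 95.8 - 137.7 = -41.9
Current account = -399.8 + (-310.9) + (-41.9) = -752.6
Financial account = -(-752.6) = 752.6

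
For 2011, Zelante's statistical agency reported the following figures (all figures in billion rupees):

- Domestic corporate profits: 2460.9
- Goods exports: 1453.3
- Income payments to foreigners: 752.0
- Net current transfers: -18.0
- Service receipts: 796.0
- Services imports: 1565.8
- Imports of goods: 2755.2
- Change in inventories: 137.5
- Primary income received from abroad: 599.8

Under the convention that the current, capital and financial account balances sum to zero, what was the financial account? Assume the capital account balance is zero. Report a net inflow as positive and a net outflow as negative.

Goods balance = 1453.3 - 2755.2 = -1301.9
Services balance = 796.0 - 1565.8 = -769.8
Trade balance (goods + services) = -1301.9 + (-769.8) = -2071.7
Net primary income = 599.8 - 752.0 = -152.2
Net secondary income = -18.0
Current account = -2071.7 + (-152.2) + (-18.0) = -2241.9
Financial account = -(-2241.9) = 2241.9

2241.9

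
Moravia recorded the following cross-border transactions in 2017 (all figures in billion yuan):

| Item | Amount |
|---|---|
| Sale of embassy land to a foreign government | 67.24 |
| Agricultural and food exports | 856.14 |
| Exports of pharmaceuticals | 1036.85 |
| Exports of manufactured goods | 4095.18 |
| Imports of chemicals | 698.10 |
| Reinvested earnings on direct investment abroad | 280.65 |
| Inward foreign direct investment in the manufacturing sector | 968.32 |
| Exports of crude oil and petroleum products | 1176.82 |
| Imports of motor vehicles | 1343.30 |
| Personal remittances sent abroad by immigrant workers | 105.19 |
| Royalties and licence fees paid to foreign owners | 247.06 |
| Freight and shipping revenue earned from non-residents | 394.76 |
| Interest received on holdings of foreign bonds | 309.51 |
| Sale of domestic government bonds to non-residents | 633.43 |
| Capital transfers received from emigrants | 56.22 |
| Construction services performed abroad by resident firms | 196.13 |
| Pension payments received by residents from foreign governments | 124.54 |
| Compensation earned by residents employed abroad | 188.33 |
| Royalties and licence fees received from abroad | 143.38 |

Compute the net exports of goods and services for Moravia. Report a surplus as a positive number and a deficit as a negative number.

Goods: 856.14 + 4095.18 + 1036.85 + 1176.82 - 698.10 - 1343.30 = 5123.59
Services: 196.13 - 247.06 + 394.76 + 143.38 = 487.21
Trade balance = 5123.59 + 487.21 = 5610.80
(Excluded from the trade balance — capital account: sale of embassy land to a foreign government 67.24, capital transfers received from emigrants 56.22; primary income: reinvested earnings on direct investment abroad 280.65, interest received on holdings of foreign bonds 309.51, compensation earned by residents employed abroad 188.33; financial account: inward foreign direct investment in the manufacturing sector 968.32, sale of domestic government bonds to non-residents 633.43; secondary income: personal remittances sent abroad by immigrant workers 105.19, pension payments received by residents from foreign governments 124.54.)

5610.80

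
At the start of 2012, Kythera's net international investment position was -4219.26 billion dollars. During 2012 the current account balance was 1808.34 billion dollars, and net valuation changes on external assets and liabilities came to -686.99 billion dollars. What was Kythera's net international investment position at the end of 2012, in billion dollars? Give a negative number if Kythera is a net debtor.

Change in NIIP = current account + net valuation change = 1808.34 + (-686.99) = 1121.35
End-of-year NIIP = -4219.26 + 1121.35 = -3097.91

-3097.91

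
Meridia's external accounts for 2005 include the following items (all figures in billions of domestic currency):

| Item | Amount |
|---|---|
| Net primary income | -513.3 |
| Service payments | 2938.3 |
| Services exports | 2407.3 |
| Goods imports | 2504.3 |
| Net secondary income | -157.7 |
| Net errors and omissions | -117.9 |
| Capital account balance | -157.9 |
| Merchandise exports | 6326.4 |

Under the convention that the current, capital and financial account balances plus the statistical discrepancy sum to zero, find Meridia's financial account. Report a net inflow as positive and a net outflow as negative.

-2344.3

Goods balance = 6326.4 - 2504.3 = 3822.1
Services balance = 2407.3 - 2938.3 = -531.0
Trade balance (goods + services) = 3822.1 + (-531.0) = 3291.1
Net primary income = -513.3
Net secondary income = -157.7
Current account = 3291.1 + (-513.3) + (-157.7) = 2620.1
Financial account = -(2620.1 + (-157.9) + (-117.9)) = -2344.3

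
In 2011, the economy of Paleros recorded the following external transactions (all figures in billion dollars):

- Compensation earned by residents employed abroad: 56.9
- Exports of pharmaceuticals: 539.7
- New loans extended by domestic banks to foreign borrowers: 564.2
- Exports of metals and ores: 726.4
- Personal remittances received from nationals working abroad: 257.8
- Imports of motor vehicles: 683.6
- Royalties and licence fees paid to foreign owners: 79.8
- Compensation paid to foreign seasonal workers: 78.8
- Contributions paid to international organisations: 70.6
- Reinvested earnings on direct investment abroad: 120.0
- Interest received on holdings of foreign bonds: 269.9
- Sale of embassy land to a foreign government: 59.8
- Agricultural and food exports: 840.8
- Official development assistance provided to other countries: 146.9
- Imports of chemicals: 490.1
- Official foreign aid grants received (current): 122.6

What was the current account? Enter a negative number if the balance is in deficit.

Goods: 726.4 - 490.1 + 539.7 - 683.6 + 840.8 = 933.2
Services: -79.8
Primary income: 269.9 - 78.8 + 56.9 + 120.0 = 368.0
Secondary income: -70.6 - 146.9 + 257.8 + 122.6 = 162.9
Current account = 933.2 + (-79.8) + 368.0 + 162.9 = 1384.3
(Excluded from the current account — financial account: new loans extended by domestic banks to foreign borrowers 564.2; capital account: sale of embassy land to a foreign government 59.8.)

1384.3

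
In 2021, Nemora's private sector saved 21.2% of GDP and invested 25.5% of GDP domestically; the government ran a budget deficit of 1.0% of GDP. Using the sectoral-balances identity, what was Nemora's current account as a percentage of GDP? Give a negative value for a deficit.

-5.3

By the sectoral-balances identity, CA = (S_private - I) + (T - G).
Private balance = 21.2 - 25.5 = -4.3
Government balance (T - G) = -1.0
CA = -4.3 + (-1.0) = -5.3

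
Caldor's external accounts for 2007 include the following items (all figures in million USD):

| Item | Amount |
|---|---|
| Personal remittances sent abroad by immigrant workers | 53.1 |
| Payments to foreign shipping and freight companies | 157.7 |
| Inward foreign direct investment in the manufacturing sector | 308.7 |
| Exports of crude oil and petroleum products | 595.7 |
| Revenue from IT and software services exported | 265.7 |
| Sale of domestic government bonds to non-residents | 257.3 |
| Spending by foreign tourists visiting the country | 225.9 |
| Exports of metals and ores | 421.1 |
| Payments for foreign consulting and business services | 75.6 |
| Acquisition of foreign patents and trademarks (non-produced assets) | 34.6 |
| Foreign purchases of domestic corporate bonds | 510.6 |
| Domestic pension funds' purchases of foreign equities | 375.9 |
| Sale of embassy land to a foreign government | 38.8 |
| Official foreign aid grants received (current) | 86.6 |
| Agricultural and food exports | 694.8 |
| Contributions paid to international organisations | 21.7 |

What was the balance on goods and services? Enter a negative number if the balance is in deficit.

Goods: 595.7 + 421.1 + 694.8 = 1711.6
Services: 265.7 - 75.6 + 225.9 - 157.7 = 258.3
Trade balance = 1711.6 + 258.3 = 1969.9
(Excluded from the trade balance — secondary income: personal remittances sent abroad by immigrant workers 53.1, official foreign aid grants received (current) 86.6, contributions paid to international organisations 21.7; financial account: inward foreign direct investment in the manufacturing sector 308.7, sale of domestic government bonds to non-residents 257.3, foreign purchases of domestic corporate bonds 510.6, domestic pension funds' purchases of foreign equities 375.9; capital account: acquisition of foreign patents and trademarks (non-produced assets) 34.6, sale of embassy land to a foreign government 38.8.)

1969.9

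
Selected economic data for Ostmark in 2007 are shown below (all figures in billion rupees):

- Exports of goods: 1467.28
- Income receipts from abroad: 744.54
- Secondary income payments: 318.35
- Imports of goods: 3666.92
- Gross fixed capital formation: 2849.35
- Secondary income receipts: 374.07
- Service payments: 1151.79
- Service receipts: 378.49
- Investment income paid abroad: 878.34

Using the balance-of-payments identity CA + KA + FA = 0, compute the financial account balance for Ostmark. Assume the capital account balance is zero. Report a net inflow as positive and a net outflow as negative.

Goods balance = 1467.28 - 3666.92 = -2199.64
Services balance = 378.49 - 1151.79 = -773.30
Trade balance (goods + services) = -2199.64 + (-773.30) = -2972.94
Net primary income = 744.54 - 878.34 = -133.80
Net secondary income = 374.07 - 318.35 = 55.72
Current account = -2972.94 + (-133.80) + 55.72 = -3051.02
Financial account = -(-3051.02) = 3051.02

3051.02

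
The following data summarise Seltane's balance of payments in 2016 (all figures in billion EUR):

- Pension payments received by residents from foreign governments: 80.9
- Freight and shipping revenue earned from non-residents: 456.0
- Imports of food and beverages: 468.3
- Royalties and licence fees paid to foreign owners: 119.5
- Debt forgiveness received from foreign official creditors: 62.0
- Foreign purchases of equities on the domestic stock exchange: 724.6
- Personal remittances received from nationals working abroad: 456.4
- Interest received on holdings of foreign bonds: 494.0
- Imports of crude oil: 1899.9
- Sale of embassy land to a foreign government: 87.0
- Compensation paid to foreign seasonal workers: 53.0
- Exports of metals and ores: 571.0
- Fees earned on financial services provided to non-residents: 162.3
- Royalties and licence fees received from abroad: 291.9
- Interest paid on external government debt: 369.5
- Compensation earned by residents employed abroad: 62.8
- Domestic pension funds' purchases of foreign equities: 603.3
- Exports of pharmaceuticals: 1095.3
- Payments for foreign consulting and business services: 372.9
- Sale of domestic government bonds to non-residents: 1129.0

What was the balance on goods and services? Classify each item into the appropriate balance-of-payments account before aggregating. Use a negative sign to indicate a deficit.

Goods: -468.3 + 1095.3 + 571.0 - 1899.9 = -701.9
Services: -119.5 + 456.0 + 291.9 - 372.9 + 162.3 = 417.8
Trade balance = -701.9 + 417.8 = -284.1
(Excluded from the trade balance — secondary income: pension payments received by residents from foreign governments 80.9, personal remittances received from nationals working abroad 456.4; capital account: debt forgiveness received from foreign official creditors 62.0, sale of embassy land to a foreign government 87.0; financial account: foreign purchases of equities on the domestic stock exchange 724.6, domestic pension funds' purchases of foreign equities 603.3, sale of domestic government bonds to non-residents 1129.0; primary income: interest received on holdings of foreign bonds 494.0, compensation paid to foreign seasonal workers 53.0, interest paid on external government debt 369.5, compensation earned by residents employed abroad 62.8.)

-284.1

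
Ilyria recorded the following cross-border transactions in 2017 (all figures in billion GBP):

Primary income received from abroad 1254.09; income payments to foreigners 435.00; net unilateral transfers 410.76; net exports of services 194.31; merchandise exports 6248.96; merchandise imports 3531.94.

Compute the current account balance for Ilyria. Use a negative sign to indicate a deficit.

4141.18

Goods balance = 6248.96 - 3531.94 = 2717.02
Services balance = 194.31
Trade balance (goods + services) = 2717.02 + 194.31 = 2911.33
Net primary income = 1254.09 - 435.00 = 819.09
Net secondary income = 410.76
Current account = 2911.33 + 819.09 + 410.76 = 4141.18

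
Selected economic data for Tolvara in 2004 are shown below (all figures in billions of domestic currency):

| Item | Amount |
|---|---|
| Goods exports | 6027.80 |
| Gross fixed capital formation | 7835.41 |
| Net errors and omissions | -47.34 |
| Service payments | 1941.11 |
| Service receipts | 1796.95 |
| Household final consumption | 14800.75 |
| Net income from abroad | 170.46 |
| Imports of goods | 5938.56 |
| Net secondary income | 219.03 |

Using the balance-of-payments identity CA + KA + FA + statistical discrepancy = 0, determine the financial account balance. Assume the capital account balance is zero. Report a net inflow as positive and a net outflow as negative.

-287.23

Goods balance = 6027.80 - 5938.56 = 89.24
Services balance = 1796.95 - 1941.11 = -144.16
Trade balance (goods + services) = 89.24 + (-144.16) = -54.92
Net primary income = 170.46
Net secondary income = 219.03
Current account = -54.92 + 170.46 + 219.03 = 334.57
Financial account = -(334.57 + (-47.34)) = -287.23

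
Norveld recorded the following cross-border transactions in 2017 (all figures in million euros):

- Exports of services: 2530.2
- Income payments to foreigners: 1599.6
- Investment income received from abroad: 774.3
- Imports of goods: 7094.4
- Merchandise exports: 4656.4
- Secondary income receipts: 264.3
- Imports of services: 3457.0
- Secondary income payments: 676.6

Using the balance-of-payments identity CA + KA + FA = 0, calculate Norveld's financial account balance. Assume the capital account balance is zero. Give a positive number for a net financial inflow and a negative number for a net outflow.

4602.4

Goods balance = 4656.4 - 7094.4 = -2438.0
Services balance = 2530.2 - 3457.0 = -926.8
Trade balance (goods + services) = -2438.0 + (-926.8) = -3364.8
Net primary income = 774.3 - 1599.6 = -825.3
Net secondary income = 264.3 - 676.6 = -412.3
Current account = -3364.8 + (-825.3) + (-412.3) = -4602.4
Financial account = -(-4602.4) = 4602.4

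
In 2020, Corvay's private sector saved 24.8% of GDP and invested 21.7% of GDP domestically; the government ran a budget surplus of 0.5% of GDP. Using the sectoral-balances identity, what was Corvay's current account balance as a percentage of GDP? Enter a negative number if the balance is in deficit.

By the sectoral-balances identity, CA = (S_private - I) + (T - G).
Private balance = 24.8 - 21.7 = 3.1
Government balance (T - G) = 0.5
CA = 3.1 + 0.5 = 3.6

3.6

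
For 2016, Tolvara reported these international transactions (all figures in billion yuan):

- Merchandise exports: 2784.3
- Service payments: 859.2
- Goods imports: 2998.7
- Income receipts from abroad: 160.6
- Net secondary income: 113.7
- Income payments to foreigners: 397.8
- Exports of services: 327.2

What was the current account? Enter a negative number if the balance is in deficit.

Goods balance = 2784.3 - 2998.7 = -214.4
Services balance = 327.2 - 859.2 = -532.0
Trade balance (goods + services) = -214.4 + (-532.0) = -746.4
Net primary income = 160.6 - 397.8 = -237.2
Net secondary income = 113.7
Current account = -746.4 + (-237.2) + 113.7 = -869.9

-869.9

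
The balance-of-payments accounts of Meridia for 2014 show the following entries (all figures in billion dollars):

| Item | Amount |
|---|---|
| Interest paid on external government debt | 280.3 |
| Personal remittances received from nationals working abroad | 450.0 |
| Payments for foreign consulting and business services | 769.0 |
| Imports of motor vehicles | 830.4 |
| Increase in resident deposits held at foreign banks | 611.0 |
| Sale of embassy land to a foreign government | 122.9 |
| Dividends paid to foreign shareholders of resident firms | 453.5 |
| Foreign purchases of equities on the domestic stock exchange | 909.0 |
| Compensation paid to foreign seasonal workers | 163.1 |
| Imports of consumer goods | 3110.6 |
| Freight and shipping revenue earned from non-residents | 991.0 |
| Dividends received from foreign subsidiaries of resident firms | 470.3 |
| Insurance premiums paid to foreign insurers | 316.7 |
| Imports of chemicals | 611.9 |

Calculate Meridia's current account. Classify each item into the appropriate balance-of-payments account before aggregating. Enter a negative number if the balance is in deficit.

Goods: -830.4 - 3110.6 - 611.9 = -4552.9
Services: -769.0 + 991.0 - 316.7 = -94.7
Primary income: -280.3 - 163.1 + 470.3 - 453.5 = -426.6
Secondary income: 450.0
Current account = (-4552.9) + (-94.7) + (-426.6) + 450.0 = -4624.2
(Excluded from the current account — financial account: increase in resident deposits held at foreign banks 611.0, foreign purchases of equities on the domestic stock exchange 909.0; capital account: sale of embassy land to a foreign government 122.9.)

-4624.2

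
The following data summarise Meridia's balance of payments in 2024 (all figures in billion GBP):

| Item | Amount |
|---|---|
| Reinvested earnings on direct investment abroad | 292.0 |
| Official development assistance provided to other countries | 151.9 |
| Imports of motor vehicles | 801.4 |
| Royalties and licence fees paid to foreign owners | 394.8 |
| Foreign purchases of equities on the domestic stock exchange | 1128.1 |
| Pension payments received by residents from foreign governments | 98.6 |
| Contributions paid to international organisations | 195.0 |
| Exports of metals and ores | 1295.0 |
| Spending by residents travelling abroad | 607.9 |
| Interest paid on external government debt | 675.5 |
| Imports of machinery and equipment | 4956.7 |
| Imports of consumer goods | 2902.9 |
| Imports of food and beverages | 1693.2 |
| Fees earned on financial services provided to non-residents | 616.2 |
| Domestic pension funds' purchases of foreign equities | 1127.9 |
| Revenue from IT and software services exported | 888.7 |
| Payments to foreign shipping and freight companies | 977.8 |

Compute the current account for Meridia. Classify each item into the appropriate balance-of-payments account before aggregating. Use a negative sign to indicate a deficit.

-10166.6

Goods: -801.4 - 4956.7 + 1295.0 - 2902.9 - 1693.2 = -9059.2
Services: -607.9 + 616.2 + 888.7 - 394.8 - 977.8 = -475.6
Primary income: 292.0 - 675.5 = -383.5
Secondary income: 98.6 - 151.9 - 195.0 = -248.3
Current account = (-9059.2) + (-475.6) + (-383.5) + (-248.3) = -10166.6
(Excluded from the current account — financial account: foreign purchases of equities on the domestic stock exchange 1128.1, domestic pension funds' purchases of foreign equities 1127.9.)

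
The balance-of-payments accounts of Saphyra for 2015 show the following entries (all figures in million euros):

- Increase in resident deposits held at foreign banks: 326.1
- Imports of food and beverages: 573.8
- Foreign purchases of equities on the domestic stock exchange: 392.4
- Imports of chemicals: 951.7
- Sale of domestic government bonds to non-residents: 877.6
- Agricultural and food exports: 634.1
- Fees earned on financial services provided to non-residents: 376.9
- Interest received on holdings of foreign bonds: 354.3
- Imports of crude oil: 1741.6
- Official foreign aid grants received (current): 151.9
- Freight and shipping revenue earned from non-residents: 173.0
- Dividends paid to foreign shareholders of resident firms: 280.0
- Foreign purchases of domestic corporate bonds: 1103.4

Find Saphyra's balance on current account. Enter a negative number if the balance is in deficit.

Goods: 634.1 - 951.7 - 1741.6 - 573.8 = -2633.0
Services: 376.9 + 173.0 = 549.9
Primary income: -280.0 + 354.3 = 74.3
Secondary income: 151.9
Current account = (-2633.0) + 549.9 + 74.3 + 151.9 = -1856.9
(Excluded from the current account — financial account: increase in resident deposits held at foreign banks 326.1, foreign purchases of equities on the domestic stock exchange 392.4, sale of domestic government bonds to non-residents 877.6, foreign purchases of domestic corporate bonds 1103.4.)

-1856.9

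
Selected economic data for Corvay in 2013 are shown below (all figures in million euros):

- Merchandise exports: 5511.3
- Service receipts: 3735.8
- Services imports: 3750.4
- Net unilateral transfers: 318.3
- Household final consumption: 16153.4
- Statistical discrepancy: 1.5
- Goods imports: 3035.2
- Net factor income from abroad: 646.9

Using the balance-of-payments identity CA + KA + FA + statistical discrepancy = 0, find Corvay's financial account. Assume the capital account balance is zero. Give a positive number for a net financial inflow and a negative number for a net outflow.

-3428.2

Goods balance = 5511.3 - 3035.2 = 2476.1
Services balance = 3735.8 - 3750.4 = -14.6
Trade balance (goods + services) = 2476.1 + (-14.6) = 2461.5
Net primary income = 646.9
Net secondary income = 318.3
Current account = 2461.5 + 646.9 + 318.3 = 3426.7
Financial account = -(3426.7 + 1.5) = -3428.2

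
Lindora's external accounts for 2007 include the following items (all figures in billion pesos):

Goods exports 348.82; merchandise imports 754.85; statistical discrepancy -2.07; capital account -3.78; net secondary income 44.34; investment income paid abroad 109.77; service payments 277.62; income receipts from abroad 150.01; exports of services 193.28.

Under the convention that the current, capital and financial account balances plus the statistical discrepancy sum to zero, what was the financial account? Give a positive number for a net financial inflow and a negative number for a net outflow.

Goods balance = 348.82 - 754.85 = -406.03
Services balance = 193.28 - 277.62 = -84.34
Trade balance (goods + services) = -406.03 + (-84.34) = -490.37
Net primary income = 150.01 - 109.77 = 40.24
Net secondary income = 44.34
Current account = -490.37 + 40.24 + 44.34 = -405.79
Financial account = -(-405.79 + (-3.78) + (-2.07)) = 411.64

411.64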